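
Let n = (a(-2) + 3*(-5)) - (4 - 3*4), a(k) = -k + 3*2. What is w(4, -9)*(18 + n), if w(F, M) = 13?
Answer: 247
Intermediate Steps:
a(k) = 6 - k (a(k) = -k + 6 = 6 - k)
n = 1 (n = ((6 - 1*(-2)) + 3*(-5)) - (4 - 3*4) = ((6 + 2) - 15) - (4 - 12) = (8 - 15) - 1*(-8) = -7 + 8 = 1)
w(4, -9)*(18 + n) = 13*(18 + 1) = 13*19 = 247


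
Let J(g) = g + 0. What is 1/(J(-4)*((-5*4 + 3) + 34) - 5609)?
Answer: -1/5677 ≈ -0.00017615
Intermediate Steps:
J(g) = g
1/(J(-4)*((-5*4 + 3) + 34) - 5609) = 1/(-4*((-5*4 + 3) + 34) - 5609) = 1/(-4*((-20 + 3) + 34) - 5609) = 1/(-4*(-17 + 34) - 5609) = 1/(-4*17 - 5609) = 1/(-68 - 5609) = 1/(-5677) = -1/5677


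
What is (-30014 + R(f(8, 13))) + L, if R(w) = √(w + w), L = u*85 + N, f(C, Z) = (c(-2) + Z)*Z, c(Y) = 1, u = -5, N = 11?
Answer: -30428 + 2*√91 ≈ -30409.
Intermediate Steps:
f(C, Z) = Z*(1 + Z) (f(C, Z) = (1 + Z)*Z = Z*(1 + Z))
L = -414 (L = -5*85 + 11 = -425 + 11 = -414)
R(w) = √2*√w (R(w) = √(2*w) = √2*√w)
(-30014 + R(f(8, 13))) + L = (-30014 + √2*√(13*(1 + 13))) - 414 = (-30014 + √2*√(13*14)) - 414 = (-30014 + √2*√182) - 414 = (-30014 + 2*√91) - 414 = -30428 + 2*√91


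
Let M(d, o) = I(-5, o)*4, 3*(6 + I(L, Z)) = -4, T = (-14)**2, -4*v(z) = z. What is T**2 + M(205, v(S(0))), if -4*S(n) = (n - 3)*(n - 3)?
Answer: 115160/3 ≈ 38387.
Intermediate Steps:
S(n) = -(-3 + n)**2/4 (S(n) = -(n - 3)*(n - 3)/4 = -(-3 + n)*(-3 + n)/4 = -(-3 + n)**2/4)
v(z) = -z/4
T = 196
I(L, Z) = -22/3 (I(L, Z) = -6 + (1/3)*(-4) = -6 - 4/3 = -22/3)
M(d, o) = -88/3 (M(d, o) = -22/3*4 = -88/3)
T**2 + M(205, v(S(0))) = 196**2 - 88/3 = 38416 - 88/3 = 115160/3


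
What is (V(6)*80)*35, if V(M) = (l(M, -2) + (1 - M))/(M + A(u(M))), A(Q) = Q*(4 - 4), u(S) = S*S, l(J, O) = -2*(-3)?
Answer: 1400/3 ≈ 466.67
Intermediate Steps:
l(J, O) = 6
u(S) = S²
A(Q) = 0 (A(Q) = Q*0 = 0)
V(M) = (7 - M)/M (V(M) = (6 + (1 - M))/(M + 0) = (7 - M)/M)
(V(6)*80)*35 = (((7 - 1*6)/6)*80)*35 = (((7 - 6)/6)*80)*35 = (((⅙)*1)*80)*35 = ((⅙)*80)*35 = (40/3)*35 = 1400/3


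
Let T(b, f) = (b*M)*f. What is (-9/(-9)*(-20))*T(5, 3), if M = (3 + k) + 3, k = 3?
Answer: -2700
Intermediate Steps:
M = 9 (M = (3 + 3) + 3 = 6 + 3 = 9)
T(b, f) = 9*b*f (T(b, f) = (b*9)*f = (9*b)*f = 9*b*f)
(-9/(-9)*(-20))*T(5, 3) = (-9/(-9)*(-20))*(9*5*3) = (-9*(-1/9)*(-20))*135 = (1*(-20))*135 = -20*135 = -2700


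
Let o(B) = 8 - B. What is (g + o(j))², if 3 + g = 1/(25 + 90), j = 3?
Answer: 53361/13225 ≈ 4.0349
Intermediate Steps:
g = -344/115 (g = -3 + 1/(25 + 90) = -3 + 1/115 = -344/115 ≈ -2.9913)
(g + o(j))² = (-344/115 + (8 - 1*3))² = (-344/115 + (8 - 3))² = (-344/115 + 5)² = (231/115)² = 53361/13225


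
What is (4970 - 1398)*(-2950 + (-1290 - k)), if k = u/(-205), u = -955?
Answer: -621638732/41 ≈ -1.5162e+7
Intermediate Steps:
k = 191/41 (k = -955/(-205) = -955*(-1/205) = 191/41 ≈ 4.6585)
(4970 - 1398)*(-2950 + (-1290 - k)) = (4970 - 1398)*(-2950 + (-1290 - 1*191/41)) = 3572*(-2950 + (-1290 - 191/41)) = 3572*(-2950 - 53081/41) = 3572*(-174031/41) = -621638732/41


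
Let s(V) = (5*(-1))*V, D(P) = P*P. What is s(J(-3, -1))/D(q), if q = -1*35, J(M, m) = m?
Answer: 1/245 ≈ 0.0040816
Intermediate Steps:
q = -35
D(P) = P²
s(V) = -5*V
s(J(-3, -1))/D(q) = (-5*(-1))/((-35)²) = 5/1225 = 5*(1/1225) = 1/245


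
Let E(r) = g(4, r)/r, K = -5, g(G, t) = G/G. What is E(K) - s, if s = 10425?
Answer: -52126/5 ≈ -10425.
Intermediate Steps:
g(G, t) = 1
E(r) = 1/r
E(K) - s = 1/(-5) - 1*10425 = -1/5 - 10425 = -52126/5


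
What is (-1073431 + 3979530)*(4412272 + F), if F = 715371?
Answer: 14901438194657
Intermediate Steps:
(-1073431 + 3979530)*(4412272 + F) = (-1073431 + 3979530)*(4412272 + 715371) = 2906099*5127643 = 14901438194657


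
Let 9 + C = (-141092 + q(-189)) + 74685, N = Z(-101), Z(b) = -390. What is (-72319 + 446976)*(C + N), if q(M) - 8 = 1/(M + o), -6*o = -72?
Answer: -4429662251279/177 ≈ -2.5026e+10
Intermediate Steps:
o = 12 (o = -⅙*(-72) = 12)
q(M) = 8 + 1/(12 + M) (q(M) = 8 + 1/(M + 12) = 8 + 1/(12 + M))
N = -390
C = -11754217/177 (C = -9 + ((-141092 + (97 + 8*(-189))/(12 - 189)) + 74685) = -9 + ((-141092 + (97 - 1512)/(-177)) + 74685) = -9 + ((-141092 - 1/177*(-1415)) + 74685) = -9 + ((-141092 + 1415/177) + 74685) = -9 + (-24971869/177 + 74685) = -9 - 11752624/177 = -11754217/177 ≈ -66408.)
(-72319 + 446976)*(C + N) = (-72319 + 446976)*(-11754217/177 - 390) = 374657*(-11823247/177) = -4429662251279/177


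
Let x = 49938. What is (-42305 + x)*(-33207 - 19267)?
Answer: -400534042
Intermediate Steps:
(-42305 + x)*(-33207 - 19267) = (-42305 + 49938)*(-33207 - 19267) = 7633*(-52474) = -400534042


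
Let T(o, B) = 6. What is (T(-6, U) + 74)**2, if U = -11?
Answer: 6400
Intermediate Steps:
(T(-6, U) + 74)**2 = (6 + 74)**2 = 80**2 = 6400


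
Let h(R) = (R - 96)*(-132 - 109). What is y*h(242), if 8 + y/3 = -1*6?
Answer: 1477812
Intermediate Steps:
h(R) = 23136 - 241*R (h(R) = (-96 + R)*(-241) = 23136 - 241*R)
y = -42 (y = -24 + 3*(-1*6) = -24 + 3*(-6) = -24 - 18 = -42)
y*h(242) = -42*(23136 - 241*242) = -42*(23136 - 58322) = -42*(-35186) = 1477812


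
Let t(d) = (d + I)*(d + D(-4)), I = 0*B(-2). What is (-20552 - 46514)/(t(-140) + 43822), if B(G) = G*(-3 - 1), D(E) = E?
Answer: -33533/31991 ≈ -1.0482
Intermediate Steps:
B(G) = -4*G (B(G) = G*(-4) = -4*G)
I = 0 (I = 0*(-4*(-2)) = 0*8 = 0)
t(d) = d*(-4 + d) (t(d) = (d + 0)*(d - 4) = d*(-4 + d))
(-20552 - 46514)/(t(-140) + 43822) = (-20552 - 46514)/(-140*(-4 - 140) + 43822) = -67066/(-140*(-144) + 43822) = -67066/(20160 + 43822) = -67066/63982 = -67066*1/63982 = -33533/31991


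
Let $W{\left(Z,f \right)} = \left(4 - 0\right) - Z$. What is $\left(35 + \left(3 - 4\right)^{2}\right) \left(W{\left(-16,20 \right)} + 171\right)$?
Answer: $6876$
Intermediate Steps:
$W{\left(Z,f \right)} = 4 - Z$ ($W{\left(Z,f \right)} = \left(4 + 0\right) - Z = 4 - Z$)
$\left(35 + \left(3 - 4\right)^{2}\right) \left(W{\left(-16,20 \right)} + 171\right) = \left(35 + \left(3 - 4\right)^{2}\right) \left(\left(4 - -16\right) + 171\right) = \left(35 + \left(-1\right)^{2}\right) \left(\left(4 + 16\right) + 171\right) = \left(35 + 1\right) \left(20 + 171\right) = 36 \cdot 191 = 6876$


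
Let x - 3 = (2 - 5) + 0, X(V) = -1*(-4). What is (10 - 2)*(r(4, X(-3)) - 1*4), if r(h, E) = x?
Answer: -32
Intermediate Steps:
X(V) = 4
x = 0 (x = 3 + ((2 - 5) + 0) = 3 + (-3 + 0) = 3 - 3 = 0)
r(h, E) = 0
(10 - 2)*(r(4, X(-3)) - 1*4) = (10 - 2)*(0 - 1*4) = 8*(0 - 4) = 8*(-4) = -32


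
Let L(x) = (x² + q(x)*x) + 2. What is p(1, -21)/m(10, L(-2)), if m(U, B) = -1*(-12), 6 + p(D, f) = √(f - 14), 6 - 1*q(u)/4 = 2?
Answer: -½ + I*√35/12 ≈ -0.5 + 0.49301*I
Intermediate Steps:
q(u) = 16 (q(u) = 24 - 4*2 = 24 - 8 = 16)
p(D, f) = -6 + √(-14 + f) (p(D, f) = -6 + √(f - 14) = -6 + √(-14 + f))
L(x) = 2 + x² + 16*x (L(x) = (x² + 16*x) + 2 = 2 + x² + 16*x)
m(U, B) = 12
p(1, -21)/m(10, L(-2)) = (-6 + √(-14 - 21))/12 = (-6 + √(-35))*(1/12) = (-6 + I*√35)*(1/12) = -½ + I*√35/12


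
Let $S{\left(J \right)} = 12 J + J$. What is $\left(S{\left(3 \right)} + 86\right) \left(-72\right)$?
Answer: $-9000$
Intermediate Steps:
$S{\left(J \right)} = 13 J$
$\left(S{\left(3 \right)} + 86\right) \left(-72\right) = \left(13 \cdot 3 + 86\right) \left(-72\right) = \left(39 + 86\right) \left(-72\right) = 125 \left(-72\right) = -9000$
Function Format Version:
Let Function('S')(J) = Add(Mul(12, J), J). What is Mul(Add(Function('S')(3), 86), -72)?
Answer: -9000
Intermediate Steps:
Function('S')(J) = Mul(13, J)
Mul(Add(Function('S')(3), 86), -72) = Mul(Add(Mul(13, 3), 86), -72) = Mul(Add(39, 86), -72) = Mul(125, -72) = -9000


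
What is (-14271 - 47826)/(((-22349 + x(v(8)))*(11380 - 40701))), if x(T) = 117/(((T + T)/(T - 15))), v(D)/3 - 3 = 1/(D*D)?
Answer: -23969442/253379561933 ≈ -9.4599e-5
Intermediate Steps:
v(D) = 9 + 3/D² (v(D) = 9 + 3*(1/(D*D)) = 9 + 3/D²)
x(T) = 117*(-15 + T)/(2*T) (x(T) = 117/(((2*T)/(-15 + T))) = 117/((2*T/(-15 + T))) = 117*((-15 + T)/(2*T)) = 117*(-15 + T)/(2*T))
(-14271 - 47826)/(((-22349 + x(v(8)))*(11380 - 40701))) = (-14271 - 47826)/(((-22349 + 117*(-15 + (9 + 3/8²))/(2*(9 + 3/8²)))*(11380 - 40701))) = -62097*(-1/(29321*(-22349 + 117*(-15 + (9 + 3*(1/64)))/(2*(9 + 3*(1/64)))))) = -62097*(-1/(29321*(-22349 + 117*(-15 + (9 + 3/64))/(2*(9 + 3/64))))) = -62097*(-1/(29321*(-22349 + 117*(-15 + 579/64)/(2*(579/64))))) = -62097*(-1/(29321*(-22349 + (117/2)*(64/579)*(-381/64)))) = -62097*(-1/(29321*(-22349 - 14859/386))) = -62097/((-8641573/386*(-29321))) = -62097/253379561933/386 = -62097*386/253379561933 = -23969442/253379561933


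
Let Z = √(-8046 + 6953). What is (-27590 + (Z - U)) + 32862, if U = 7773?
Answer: -2501 + I*√1093 ≈ -2501.0 + 33.061*I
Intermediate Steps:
Z = I*√1093 (Z = √(-1093) = I*√1093 ≈ 33.061*I)
(-27590 + (Z - U)) + 32862 = (-27590 + (I*√1093 - 1*7773)) + 32862 = (-27590 + (I*√1093 - 7773)) + 32862 = (-27590 + (-7773 + I*√1093)) + 32862 = (-35363 + I*√1093) + 32862 = -2501 + I*√1093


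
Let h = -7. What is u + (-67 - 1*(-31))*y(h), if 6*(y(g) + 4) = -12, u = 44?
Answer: 260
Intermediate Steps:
y(g) = -6 (y(g) = -4 + (1/6)*(-12) = -4 - 2 = -6)
u + (-67 - 1*(-31))*y(h) = 44 + (-67 - 1*(-31))*(-6) = 44 + (-67 + 31)*(-6) = 44 - 36*(-6) = 44 + 216 = 260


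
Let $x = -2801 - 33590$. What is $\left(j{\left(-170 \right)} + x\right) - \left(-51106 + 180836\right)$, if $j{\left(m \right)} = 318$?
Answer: $-165803$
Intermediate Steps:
$x = -36391$ ($x = -2801 - 33590 = -36391$)
$\left(j{\left(-170 \right)} + x\right) - \left(-51106 + 180836\right) = \left(318 - 36391\right) - \left(-51106 + 180836\right) = -36073 - 129730 = -165803$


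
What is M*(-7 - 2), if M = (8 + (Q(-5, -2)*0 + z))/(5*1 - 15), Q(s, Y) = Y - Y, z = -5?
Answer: 27/10 ≈ 2.7000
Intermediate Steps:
Q(s, Y) = 0
M = -3/10 (M = (8 + (0*0 - 5))/(5*1 - 15) = (8 + (0 - 5))/(5 - 15) = (8 - 5)/(-10) = 3*(-1/10) = -3/10 ≈ -0.30000)
M*(-7 - 2) = -3*(-7 - 2)/10 = -3/10*(-9) = 27/10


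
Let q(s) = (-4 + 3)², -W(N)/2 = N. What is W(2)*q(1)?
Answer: -4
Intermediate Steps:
W(N) = -2*N
q(s) = 1 (q(s) = (-1)² = 1)
W(2)*q(1) = -2*2*1 = -4*1 = -4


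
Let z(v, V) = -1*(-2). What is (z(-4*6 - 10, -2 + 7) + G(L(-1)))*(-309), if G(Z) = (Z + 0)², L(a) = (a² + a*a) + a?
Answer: -927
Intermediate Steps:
L(a) = a + 2*a² (L(a) = (a² + a²) + a = 2*a² + a = a + 2*a²)
z(v, V) = 2
G(Z) = Z²
(z(-4*6 - 10, -2 + 7) + G(L(-1)))*(-309) = (2 + (-(1 + 2*(-1)))²)*(-309) = (2 + (-(1 - 2))²)*(-309) = (2 + (-1*(-1))²)*(-309) = (2 + 1²)*(-309) = (2 + 1)*(-309) = 3*(-309) = -927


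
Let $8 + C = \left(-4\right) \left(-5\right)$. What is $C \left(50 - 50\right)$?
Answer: $0$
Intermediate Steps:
$C = 12$ ($C = -8 - -20 = -8 + 20 = 12$)
$C \left(50 - 50\right) = 12 \left(50 - 50\right) = 12 \cdot 0 = 0$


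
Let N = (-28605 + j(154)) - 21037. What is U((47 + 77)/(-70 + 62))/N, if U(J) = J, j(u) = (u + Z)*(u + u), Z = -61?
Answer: 31/41996 ≈ 0.00073817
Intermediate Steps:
j(u) = 2*u*(-61 + u) (j(u) = (u - 61)*(u + u) = (-61 + u)*(2*u) = 2*u*(-61 + u))
N = -20998 (N = (-28605 + 2*154*(-61 + 154)) - 21037 = (-28605 + 2*154*93) - 21037 = (-28605 + 28644) - 21037 = 39 - 21037 = -20998)
U((47 + 77)/(-70 + 62))/N = ((47 + 77)/(-70 + 62))/(-20998) = (124/(-8))*(-1/20998) = (124*(-1/8))*(-1/20998) = -31/2*(-1/20998) = 31/41996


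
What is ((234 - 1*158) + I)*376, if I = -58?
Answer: 6768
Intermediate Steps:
((234 - 1*158) + I)*376 = ((234 - 1*158) - 58)*376 = ((234 - 158) - 58)*376 = (76 - 58)*376 = 18*376 = 6768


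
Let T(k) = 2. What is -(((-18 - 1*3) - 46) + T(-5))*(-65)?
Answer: -4225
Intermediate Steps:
-(((-18 - 1*3) - 46) + T(-5))*(-65) = -(((-18 - 1*3) - 46) + 2)*(-65) = -(((-18 - 3) - 46) + 2)*(-65) = -((-21 - 46) + 2)*(-65) = -(-67 + 2)*(-65) = -1*(-65)*(-65) = 65*(-65) = -4225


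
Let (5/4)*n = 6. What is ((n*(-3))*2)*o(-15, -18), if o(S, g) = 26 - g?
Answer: -6336/5 ≈ -1267.2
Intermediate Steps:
n = 24/5 (n = (4/5)*6 = 24/5 ≈ 4.8000)
((n*(-3))*2)*o(-15, -18) = (((24/5)*(-3))*2)*(26 - 1*(-18)) = (-72/5*2)*(26 + 18) = -144/5*44 = -6336/5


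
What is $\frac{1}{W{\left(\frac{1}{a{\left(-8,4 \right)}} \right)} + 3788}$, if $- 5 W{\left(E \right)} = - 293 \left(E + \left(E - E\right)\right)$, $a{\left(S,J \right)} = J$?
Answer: $\frac{20}{76053} \approx 0.00026297$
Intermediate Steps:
$W{\left(E \right)} = \frac{293 E}{5}$ ($W{\left(E \right)} = - \frac{\left(-293\right) \left(E + \left(E - E\right)\right)}{5} = - \frac{\left(-293\right) \left(E + 0\right)}{5} = - \frac{\left(-293\right) E}{5} = \frac{293 E}{5}$)
$\frac{1}{W{\left(\frac{1}{a{\left(-8,4 \right)}} \right)} + 3788} = \frac{1}{\frac{293}{5 \cdot 4} + 3788} = \frac{1}{\frac{293}{5} \cdot \frac{1}{4} + 3788} = \frac{1}{\frac{293}{20} + 3788} = \frac{1}{\frac{76053}{20}} = \frac{20}{76053}$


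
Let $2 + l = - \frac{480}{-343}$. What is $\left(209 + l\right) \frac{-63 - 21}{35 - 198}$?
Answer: $\frac{857772}{7987} \approx 107.4$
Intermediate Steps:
$l = - \frac{206}{343}$ ($l = -2 - \frac{480}{-343} = -2 - - \frac{480}{343} = -2 + \frac{480}{343} = - \frac{206}{343} \approx -0.60058$)
$\left(209 + l\right) \frac{-63 - 21}{35 - 198} = \left(209 - \frac{206}{343}\right) \frac{-63 - 21}{35 - 198} = \frac{71481 \left(- \frac{84}{-163}\right)}{343} = \frac{71481 \left(\left(-84\right) \left(- \frac{1}{163}\right)\right)}{343} = \frac{71481}{343} \cdot \frac{84}{163} = \frac{857772}{7987}$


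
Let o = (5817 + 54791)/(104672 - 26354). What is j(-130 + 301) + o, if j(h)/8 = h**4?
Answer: 267858863197336/39159 ≈ 6.8403e+9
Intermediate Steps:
j(h) = 8*h**4
o = 30304/39159 (o = 60608/78318 = 60608*(1/78318) = 30304/39159 ≈ 0.77387)
j(-130 + 301) + o = 8*(-130 + 301)**4 + 30304/39159 = 8*171**4 + 30304/39159 = 8*855036081 + 30304/39159 = 6840288648 + 30304/39159 = 267858863197336/39159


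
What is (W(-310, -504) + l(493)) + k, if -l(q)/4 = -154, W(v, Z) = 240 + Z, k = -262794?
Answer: -262442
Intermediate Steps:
l(q) = 616 (l(q) = -4*(-154) = 616)
(W(-310, -504) + l(493)) + k = ((240 - 504) + 616) - 262794 = (-264 + 616) - 262794 = 352 - 262794 = -262442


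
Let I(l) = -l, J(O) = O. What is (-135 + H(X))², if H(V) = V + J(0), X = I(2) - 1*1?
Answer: 19044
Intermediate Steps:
X = -3 (X = -1*2 - 1*1 = -2 - 1 = -3)
H(V) = V (H(V) = V + 0 = V)
(-135 + H(X))² = (-135 - 3)² = (-138)² = 19044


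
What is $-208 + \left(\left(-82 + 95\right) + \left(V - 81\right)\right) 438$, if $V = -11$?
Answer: $-34810$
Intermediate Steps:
$-208 + \left(\left(-82 + 95\right) + \left(V - 81\right)\right) 438 = -208 + \left(\left(-82 + 95\right) - 92\right) 438 = -208 + \left(13 - 92\right) 438 = -208 - 34602 = -34810$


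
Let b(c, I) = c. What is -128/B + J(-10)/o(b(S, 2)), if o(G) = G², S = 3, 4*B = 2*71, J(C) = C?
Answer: -3014/639 ≈ -4.7167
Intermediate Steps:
B = 71/2 (B = (2*71)/4 = (¼)*142 = 71/2 ≈ 35.500)
-128/B + J(-10)/o(b(S, 2)) = -128/71/2 - 10/(3²) = -128*2/71 - 10/9 = -256/71 - 10*⅑ = -256/71 - 10/9 = -3014/639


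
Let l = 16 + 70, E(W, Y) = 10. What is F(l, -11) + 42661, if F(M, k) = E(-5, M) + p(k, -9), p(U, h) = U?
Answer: 42660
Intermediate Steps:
l = 86
F(M, k) = 10 + k
F(l, -11) + 42661 = (10 - 11) + 42661 = -1 + 42661 = 42660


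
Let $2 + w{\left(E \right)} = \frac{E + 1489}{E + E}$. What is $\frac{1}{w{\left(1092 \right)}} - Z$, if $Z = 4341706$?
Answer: $- \frac{7758630806}{1787} \approx -4.3417 \cdot 10^{6}$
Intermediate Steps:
$w{\left(E \right)} = -2 + \frac{1489 + E}{2 E}$ ($w{\left(E \right)} = -2 + \frac{E + 1489}{E + E} = -2 + \frac{1489 + E}{2 E}$)
$\frac{1}{w{\left(1092 \right)}} - Z = \frac{1}{\frac{1}{2} \cdot \frac{1}{1092} \left(1489 - 3276\right)} - 4341706 = \frac{1}{\frac{1}{2} \cdot \frac{1}{1092} \left(-1787\right)} - 4341706 = \frac{1}{- \frac{1787}{2184}} - 4341706 = - \frac{2184}{1787} - 4341706 = - \frac{7758630806}{1787}$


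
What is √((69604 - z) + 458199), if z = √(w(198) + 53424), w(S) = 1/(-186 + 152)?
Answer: √(610140268 - 34*√61758110)/34 ≈ 726.34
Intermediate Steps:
w(S) = -1/34 (w(S) = 1/(-34) = -1/34)
z = √61758110/34 (z = √(-1/34 + 53424) = √(1816415/34) = √61758110/34 ≈ 231.14)
√((69604 - z) + 458199) = √((69604 - √61758110/34) + 458199) = √(527803 - √61758110/34)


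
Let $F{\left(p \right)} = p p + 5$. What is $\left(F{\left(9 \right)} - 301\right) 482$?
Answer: $-103630$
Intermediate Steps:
$F{\left(p \right)} = 5 + p^{2}$ ($F{\left(p \right)} = p^{2} + 5 = 5 + p^{2}$)
$\left(F{\left(9 \right)} - 301\right) 482 = \left(\left(5 + 9^{2}\right) - 301\right) 482 = \left(\left(5 + 81\right) - 301\right) 482 = \left(86 - 301\right) 482 = \left(-215\right) 482 = -103630$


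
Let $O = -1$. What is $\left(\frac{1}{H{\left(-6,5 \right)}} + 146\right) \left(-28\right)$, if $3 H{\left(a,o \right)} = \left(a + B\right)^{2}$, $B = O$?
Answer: $- \frac{28628}{7} \approx -4089.7$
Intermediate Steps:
$B = -1$
$H{\left(a,o \right)} = \frac{\left(-1 + a\right)^{2}}{3}$ ($H{\left(a,o \right)} = \frac{\left(a - 1\right)^{2}}{3} = \frac{\left(-1 + a\right)^{2}}{3}$)
$\left(\frac{1}{H{\left(-6,5 \right)}} + 146\right) \left(-28\right) = \left(\frac{1}{\frac{1}{3} \left(-1 - 6\right)^{2}} + 146\right) \left(-28\right) = \left(\frac{1}{\frac{1}{3} \left(-7\right)^{2}} + 146\right) \left(-28\right) = \left(\frac{1}{\frac{1}{3} \cdot 49} + 146\right) \left(-28\right) = \left(\frac{1}{\frac{49}{3}} + 146\right) \left(-28\right) = \left(\frac{3}{49} + 146\right) \left(-28\right) = \frac{7157}{49} \left(-28\right) = - \frac{28628}{7}$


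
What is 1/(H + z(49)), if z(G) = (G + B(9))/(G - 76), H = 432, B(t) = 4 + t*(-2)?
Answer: 27/11629 ≈ 0.0023218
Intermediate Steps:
B(t) = 4 - 2*t
z(G) = (-14 + G)/(-76 + G) (z(G) = (G + (4 - 2*9))/(G - 76) = (G + (4 - 18))/(-76 + G) = (G - 14)/(-76 + G) = (-14 + G)/(-76 + G))
1/(H + z(49)) = 1/(432 + (-14 + 49)/(-76 + 49)) = 1/(432 + 35/(-27)) = 1/(432 - 1/27*35) = 1/(432 - 35/27) = 1/(11629/27) = 27/11629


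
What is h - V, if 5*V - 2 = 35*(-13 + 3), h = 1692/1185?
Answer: 28056/395 ≈ 71.028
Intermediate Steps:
h = 564/395 (h = 1692*(1/1185) = 564/395 ≈ 1.4278)
V = -348/5 (V = ⅖ + (35*(-13 + 3))/5 = ⅖ + (35*(-10))/5 = ⅖ + (⅕)*(-350) = ⅖ - 70 = -348/5 ≈ -69.600)
h - V = 564/395 - 1*(-348/5) = 564/395 + 348/5 = 28056/395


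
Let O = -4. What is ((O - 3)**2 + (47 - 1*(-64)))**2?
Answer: 25600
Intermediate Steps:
((O - 3)**2 + (47 - 1*(-64)))**2 = ((-4 - 3)**2 + (47 - 1*(-64)))**2 = ((-7)**2 + (47 + 64))**2 = (49 + 111)**2 = 160**2 = 25600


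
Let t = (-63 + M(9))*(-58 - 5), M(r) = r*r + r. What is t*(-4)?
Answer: 6804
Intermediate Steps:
M(r) = r + r² (M(r) = r² + r = r + r²)
t = -1701 (t = (-63 + 9*(1 + 9))*(-58 - 5) = (-63 + 9*10)*(-63) = (-63 + 90)*(-63) = 27*(-63) = -1701)
t*(-4) = -1701*(-4) = 6804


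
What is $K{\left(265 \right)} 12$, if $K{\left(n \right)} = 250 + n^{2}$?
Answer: $845700$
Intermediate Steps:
$K{\left(265 \right)} 12 = \left(250 + 265^{2}\right) 12 = \left(250 + 70225\right) 12 = 70475 \cdot 12 = 845700$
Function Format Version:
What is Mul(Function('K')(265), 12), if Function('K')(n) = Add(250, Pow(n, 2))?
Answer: 845700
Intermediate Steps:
Mul(Function('K')(265), 12) = Mul(Add(250, Pow(265, 2)), 12) = Mul(Add(250, 70225), 12) = Mul(70475, 12) = 845700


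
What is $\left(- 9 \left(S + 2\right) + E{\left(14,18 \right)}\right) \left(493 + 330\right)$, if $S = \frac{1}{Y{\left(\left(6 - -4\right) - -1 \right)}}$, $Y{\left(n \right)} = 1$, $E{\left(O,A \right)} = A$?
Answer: $-7407$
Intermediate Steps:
$S = 1$ ($S = 1^{-1} = 1$)
$\left(- 9 \left(S + 2\right) + E{\left(14,18 \right)}\right) \left(493 + 330\right) = \left(- 9 \left(1 + 2\right) + 18\right) \left(493 + 330\right) = \left(\left(-9\right) 3 + 18\right) 823 = \left(-27 + 18\right) 823 = \left(-9\right) 823 = -7407$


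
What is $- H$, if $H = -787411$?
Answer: $787411$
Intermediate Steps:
$- H = \left(-1\right) \left(-787411\right) = 787411$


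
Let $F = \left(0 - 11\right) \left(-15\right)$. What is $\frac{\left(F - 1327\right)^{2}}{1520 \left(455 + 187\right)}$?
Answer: $\frac{337561}{243960} \approx 1.3837$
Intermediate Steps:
$F = 165$ ($F = \left(-11\right) \left(-15\right) = 165$)
$\frac{\left(F - 1327\right)^{2}}{1520 \left(455 + 187\right)} = \frac{\left(165 - 1327\right)^{2}}{1520 \left(455 + 187\right)} = \frac{\left(-1162\right)^{2}}{1520 \cdot 642} = \frac{1350244}{975840} = 1350244 \cdot \frac{1}{975840} = \frac{337561}{243960}$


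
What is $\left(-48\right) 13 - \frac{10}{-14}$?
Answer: $- \frac{4363}{7} \approx -623.29$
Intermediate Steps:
$\left(-48\right) 13 - \frac{10}{-14} = -624 - - \frac{5}{7} = -624 + \frac{5}{7} = - \frac{4363}{7}$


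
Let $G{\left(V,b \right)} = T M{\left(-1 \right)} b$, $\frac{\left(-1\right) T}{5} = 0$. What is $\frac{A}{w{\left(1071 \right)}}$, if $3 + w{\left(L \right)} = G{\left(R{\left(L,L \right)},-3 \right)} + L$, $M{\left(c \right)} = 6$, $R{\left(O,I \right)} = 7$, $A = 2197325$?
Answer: $\frac{2197325}{1068} \approx 2057.4$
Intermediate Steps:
$T = 0$ ($T = \left(-5\right) 0 = 0$)
$G{\left(V,b \right)} = 0$ ($G{\left(V,b \right)} = 0 \cdot 6 b = 0 b = 0$)
$w{\left(L \right)} = -3 + L$ ($w{\left(L \right)} = -3 + \left(0 + L\right) = -3 + L$)
$\frac{A}{w{\left(1071 \right)}} = \frac{2197325}{-3 + 1071} = \frac{2197325}{1068}$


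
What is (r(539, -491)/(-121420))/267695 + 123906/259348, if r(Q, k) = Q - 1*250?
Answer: 1006845482279957/2107431173615300 ≈ 0.47776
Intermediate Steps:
r(Q, k) = -250 + Q (r(Q, k) = Q - 250 = -250 + Q)
(r(539, -491)/(-121420))/267695 + 123906/259348 = ((-250 + 539)/(-121420))/267695 + 123906/259348 = (289*(-1/121420))*(1/267695) + 123906*(1/259348) = -289/121420*1/267695 + 61953/129674 = -289/32503526900 + 61953/129674 = 1006845482279957/2107431173615300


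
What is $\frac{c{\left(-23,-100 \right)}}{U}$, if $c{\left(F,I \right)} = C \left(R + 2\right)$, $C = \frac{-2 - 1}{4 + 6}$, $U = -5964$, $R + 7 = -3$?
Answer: $- \frac{1}{2485} \approx -0.00040241$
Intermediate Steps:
$R = -10$ ($R = -7 - 3 = -10$)
$C = - \frac{3}{10} \approx -0.3$
$c{\left(F,I \right)} = \frac{12}{5}$ ($c{\left(F,I \right)} = - \frac{3 \left(-10 + 2\right)}{10} = \left(- \frac{3}{10}\right) \left(-8\right) = \frac{12}{5}$)
$\frac{c{\left(-23,-100 \right)}}{U} = \frac{12}{5 \left(-5964\right)} = \frac{12}{5} \left(- \frac{1}{5964}\right) = - \frac{1}{2485}$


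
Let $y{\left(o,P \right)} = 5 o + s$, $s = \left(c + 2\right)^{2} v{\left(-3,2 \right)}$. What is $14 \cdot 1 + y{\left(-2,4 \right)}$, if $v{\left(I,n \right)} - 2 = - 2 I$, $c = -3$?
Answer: $12$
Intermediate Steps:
$v{\left(I,n \right)} = 2 - 2 I$
$s = 8$ ($s = \left(-3 + 2\right)^{2} \left(2 - -6\right) = \left(-1\right)^{2} \left(2 + 6\right) = 1 \cdot 8 = 8$)
$y{\left(o,P \right)} = 8 + 5 o$ ($y{\left(o,P \right)} = 5 o + 8 = 8 + 5 o$)
$14 \cdot 1 + y{\left(-2,4 \right)} = 14 \cdot 1 + \left(8 + 5 \left(-2\right)\right) = 14 + \left(8 - 10\right) = 14 - 2 = 12$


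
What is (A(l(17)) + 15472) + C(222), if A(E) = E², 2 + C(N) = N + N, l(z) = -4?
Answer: 15930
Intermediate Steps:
C(N) = -2 + 2*N (C(N) = -2 + (N + N) = -2 + 2*N)
(A(l(17)) + 15472) + C(222) = ((-4)² + 15472) + (-2 + 2*222) = (16 + 15472) + (-2 + 444) = 15488 + 442 = 15930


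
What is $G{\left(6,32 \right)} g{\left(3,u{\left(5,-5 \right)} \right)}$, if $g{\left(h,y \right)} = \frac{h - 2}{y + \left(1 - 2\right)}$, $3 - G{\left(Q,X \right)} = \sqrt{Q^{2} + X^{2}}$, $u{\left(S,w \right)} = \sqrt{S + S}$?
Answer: $\frac{1}{3} - \frac{10 \sqrt{106}}{9} - \frac{2 \sqrt{265}}{9} + \frac{\sqrt{10}}{3} \approx -13.67$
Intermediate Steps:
$u{\left(S,w \right)} = \sqrt{2} \sqrt{S}$ ($u{\left(S,w \right)} = \sqrt{2 S} = \sqrt{2} \sqrt{S}$)
$G{\left(Q,X \right)} = 3 - \sqrt{Q^{2} + X^{2}}$
$g{\left(h,y \right)} = \frac{-2 + h}{-1 + y}$ ($g{\left(h,y \right)} = \frac{-2 + h}{y + \left(1 - 2\right)} = \frac{-2 + h}{y - 1} = \frac{-2 + h}{-1 + y}$)
$G{\left(6,32 \right)} g{\left(3,u{\left(5,-5 \right)} \right)} = \left(3 - \sqrt{6^{2} + 32^{2}}\right) \frac{-2 + 3}{-1 + \sqrt{2} \sqrt{5}} = \left(3 - \sqrt{36 + 1024}\right) \frac{1}{-1 + \sqrt{10}} \cdot 1 = \frac{3 - \sqrt{1060}}{-1 + \sqrt{10}} = \frac{3 - 2 \sqrt{265}}{-1 + \sqrt{10}}$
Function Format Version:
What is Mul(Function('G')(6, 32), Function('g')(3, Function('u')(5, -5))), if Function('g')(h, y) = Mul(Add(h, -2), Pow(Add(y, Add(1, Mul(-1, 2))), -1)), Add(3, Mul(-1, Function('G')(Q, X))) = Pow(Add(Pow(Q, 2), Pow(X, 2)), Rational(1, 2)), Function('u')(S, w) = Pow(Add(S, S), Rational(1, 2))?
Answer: Add(Rational(1, 3), Mul(Rational(-10, 9), Pow(106, Rational(1, 2))), Mul(Rational(-2, 9), Pow(265, Rational(1, 2))), Mul(Rational(1, 3), Pow(10, Rational(1, 2)))) ≈ -13.670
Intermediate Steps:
Function('u')(S, w) = Mul(Pow(2, Rational(1, 2)), Pow(S, Rational(1, 2))) (Function('u')(S, w) = Pow(Mul(2, S), Rational(1, 2)) = Mul(Pow(2, Rational(1, 2)), Pow(S, Rational(1, 2))))
Function('G')(Q, X) = Add(3, Mul(-1, Pow(Add(Pow(Q, 2), Pow(X, 2)), Rational(1, 2))))
Function('g')(h, y) = Mul(Pow(Add(-1, y), -1), Add(-2, h)) (Function('g')(h, y) = Mul(Add(-2, h), Pow(Add(y, Add(1, -2)), -1)) = Mul(Add(-2, h), Pow(Add(y, -1), -1)) = Mul(Add(-2, h), Pow(Add(-1, y), -1)) = Mul(Pow(Add(-1, y), -1), Add(-2, h)))
Mul(Function('G')(6, 32), Function('g')(3, Function('u')(5, -5))) = Mul(Add(3, Mul(-1, Pow(Add(Pow(6, 2), Pow(32, 2)), Rational(1, 2)))), Mul(Pow(Add(-1, Mul(Pow(2, Rational(1, 2)), Pow(5, Rational(1, 2)))), -1), Add(-2, 3))) = Mul(Add(3, Mul(-1, Pow(Add(36, 1024), Rational(1, 2)))), Mul(Pow(Add(-1, Pow(10, Rational(1, 2))), -1), 1)) = Mul(Add(3, Mul(-1, Pow(1060, Rational(1, 2)))), Pow(Add(-1, Pow(10, Rational(1, 2))), -1)) = Mul(Add(3, Mul(-1, Mul(2, Pow(265, Rational(1, 2))))), Pow(Add(-1, Pow(10, Rational(1, 2))), -1)) = Mul(Add(3, Mul(-2, Pow(265, Rational(1, 2)))), Pow(Add(-1, Pow(10, Rational(1, 2))), -1)) = Mul(Pow(Add(-1, Pow(10, Rational(1, 2))), -1), Add(3, Mul(-2, Pow(265, Rational(1, 2)))))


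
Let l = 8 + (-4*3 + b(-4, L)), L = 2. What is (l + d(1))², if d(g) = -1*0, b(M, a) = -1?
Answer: 25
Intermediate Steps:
d(g) = 0
l = -5 (l = 8 + (-4*3 - 1) = 8 + (-12 - 1) = 8 - 13 = -5)
(l + d(1))² = (-5 + 0)² = (-5)² = 25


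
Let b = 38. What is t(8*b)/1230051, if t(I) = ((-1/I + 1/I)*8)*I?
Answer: 0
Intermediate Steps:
t(I) = 0 (t(I) = ((-1/I + 1/I)*8)*I = (0*8)*I = 0*I = 0)
t(8*b)/1230051 = 0/1230051 = 0*(1/1230051) = 0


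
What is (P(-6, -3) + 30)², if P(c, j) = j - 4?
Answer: 529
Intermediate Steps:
P(c, j) = -4 + j
(P(-6, -3) + 30)² = ((-4 - 3) + 30)² = (-7 + 30)² = 23² = 529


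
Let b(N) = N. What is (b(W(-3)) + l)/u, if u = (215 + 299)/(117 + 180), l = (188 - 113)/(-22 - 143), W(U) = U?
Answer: -513/257 ≈ -1.9961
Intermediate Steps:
l = -5/11 (l = 75/(-165) = 75*(-1/165) = -5/11 ≈ -0.45455)
u = 514/297 ≈ 1.7306
(b(W(-3)) + l)/u = (-3 - 5/11)/(514/297) = -38/11*297/514 = -513/257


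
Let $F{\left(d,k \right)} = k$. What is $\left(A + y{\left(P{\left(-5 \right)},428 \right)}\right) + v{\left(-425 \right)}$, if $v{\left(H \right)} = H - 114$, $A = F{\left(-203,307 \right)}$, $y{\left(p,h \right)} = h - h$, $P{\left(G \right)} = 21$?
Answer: $-232$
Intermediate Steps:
$y{\left(p,h \right)} = 0$
$A = 307$
$v{\left(H \right)} = -114 + H$
$\left(A + y{\left(P{\left(-5 \right)},428 \right)}\right) + v{\left(-425 \right)} = \left(307 + 0\right) - 539 = 307 - 539 = -232$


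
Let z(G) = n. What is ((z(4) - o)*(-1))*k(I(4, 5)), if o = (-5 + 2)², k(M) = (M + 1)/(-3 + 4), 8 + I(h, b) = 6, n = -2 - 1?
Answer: -12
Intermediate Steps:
n = -3
z(G) = -3
I(h, b) = -2 (I(h, b) = -8 + 6 = -2)
k(M) = 1 + M (k(M) = (1 + M)/1 = (1 + M)*1 = 1 + M)
o = 9 (o = (-3)² = 9)
((z(4) - o)*(-1))*k(I(4, 5)) = ((-3 - 1*9)*(-1))*(1 - 2) = ((-3 - 9)*(-1))*(-1) = -12*(-1)*(-1) = 12*(-1) = -12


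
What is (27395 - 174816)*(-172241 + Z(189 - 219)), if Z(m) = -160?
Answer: 25415527821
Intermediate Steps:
(27395 - 174816)*(-172241 + Z(189 - 219)) = (27395 - 174816)*(-172241 - 160) = -147421*(-172401) = 25415527821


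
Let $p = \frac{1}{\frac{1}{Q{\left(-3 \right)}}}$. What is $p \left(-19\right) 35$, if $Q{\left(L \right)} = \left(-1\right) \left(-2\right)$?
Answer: $-1330$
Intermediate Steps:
$Q{\left(L \right)} = 2$
$p = 2$ ($p = \frac{1}{\frac{1}{2}} = 2$)
$p \left(-19\right) 35 = 2 \left(-19\right) 35 = \left(-38\right) 35 = -1330$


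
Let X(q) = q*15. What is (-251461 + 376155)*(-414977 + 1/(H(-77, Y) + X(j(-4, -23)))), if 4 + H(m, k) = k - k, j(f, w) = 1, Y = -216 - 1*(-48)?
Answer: -569196437724/11 ≈ -5.1745e+10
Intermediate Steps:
Y = -168 (Y = -216 + 48 = -168)
H(m, k) = -4 (H(m, k) = -4 + (k - k) = -4 + 0 = -4)
X(q) = 15*q
(-251461 + 376155)*(-414977 + 1/(H(-77, Y) + X(j(-4, -23)))) = (-251461 + 376155)*(-414977 + 1/(-4 + 15*1)) = 124694*(-414977 + 1/(-4 + 15)) = 124694*(-414977 + 1/11) = 124694*(-4564746/11) = -569196437724/11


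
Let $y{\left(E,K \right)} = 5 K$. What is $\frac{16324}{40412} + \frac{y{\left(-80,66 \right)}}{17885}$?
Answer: $\frac{15264535}{36138431} \approx 0.42239$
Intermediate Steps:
$\frac{16324}{40412} + \frac{y{\left(-80,66 \right)}}{17885} = \frac{16324}{40412} + \frac{5 \cdot 66}{17885} = 16324 \cdot \frac{1}{40412} + 330 \cdot \frac{1}{17885} = \frac{4081}{10103} + \frac{66}{3577} = \frac{15264535}{36138431}$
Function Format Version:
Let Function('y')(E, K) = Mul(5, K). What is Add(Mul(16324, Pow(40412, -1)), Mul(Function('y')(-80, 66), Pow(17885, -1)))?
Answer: Rational(15264535, 36138431) ≈ 0.42239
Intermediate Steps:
Add(Mul(16324, Pow(40412, -1)), Mul(Function('y')(-80, 66), Pow(17885, -1))) = Add(Mul(16324, Pow(40412, -1)), Mul(Mul(5, 66), Pow(17885, -1))) = Add(Mul(16324, Rational(1, 40412)), Mul(330, Rational(1, 17885))) = Add(Rational(4081, 10103), Rational(66, 3577)) = Rational(15264535, 36138431)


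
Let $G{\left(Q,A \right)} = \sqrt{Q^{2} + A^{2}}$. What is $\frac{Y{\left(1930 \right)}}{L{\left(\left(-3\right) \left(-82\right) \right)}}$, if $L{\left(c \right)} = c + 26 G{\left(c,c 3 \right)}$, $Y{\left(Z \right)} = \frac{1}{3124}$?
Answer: $- \frac{1}{5194318536} + \frac{13 \sqrt{10}}{2597159268} \approx 1.5636 \cdot 10^{-8}$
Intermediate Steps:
$G{\left(Q,A \right)} = \sqrt{A^{2} + Q^{2}}$
$Y{\left(Z \right)} = \frac{1}{3124}$
$L{\left(c \right)} = c + 26 \sqrt{10} \sqrt{c^{2}}$ ($L{\left(c \right)} = c + 26 \sqrt{\left(c 3\right)^{2} + c^{2}} = c + 26 \sqrt{\left(3 c\right)^{2} + c^{2}} = c + 26 \sqrt{9 c^{2} + c^{2}} = c + 26 \sqrt{10 c^{2}} = c + 26 \sqrt{10} \sqrt{c^{2}}$)
$\frac{Y{\left(1930 \right)}}{L{\left(\left(-3\right) \left(-82\right) \right)}} = \frac{1}{3124 \left(\left(-3\right) \left(-82\right) + 26 \sqrt{10} \sqrt{\left(\left(-3\right) \left(-82\right)\right)^{2}}\right)} = \frac{1}{3124 \left(246 + 26 \sqrt{10} \sqrt{246^{2}}\right)} = \frac{1}{3124 \left(246 + 26 \sqrt{10} \sqrt{60516}\right)} = \frac{1}{3124 \left(246 + 26 \sqrt{10} \cdot 246\right)} = \frac{1}{3124 \left(246 + 6396 \sqrt{10}\right)}$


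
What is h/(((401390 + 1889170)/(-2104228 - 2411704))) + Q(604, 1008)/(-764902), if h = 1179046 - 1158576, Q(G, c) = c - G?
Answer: -883855058067979/21900674064 ≈ -40357.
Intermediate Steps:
h = 20470
h/(((401390 + 1889170)/(-2104228 - 2411704))) + Q(604, 1008)/(-764902) = 20470/(((401390 + 1889170)/(-2104228 - 2411704))) + (1008 - 1*604)/(-764902) = 20470/((2290560/(-4515932))) + (1008 - 604)*(-1/764902) = 20470/((2290560*(-1/4515932))) + 404*(-1/764902) = 20470/(-572640/1128983) - 202/382451 = 20470*(-1128983/572640) - 202/382451 = -2311028201/57264 - 202/382451 = -883855058067979/21900674064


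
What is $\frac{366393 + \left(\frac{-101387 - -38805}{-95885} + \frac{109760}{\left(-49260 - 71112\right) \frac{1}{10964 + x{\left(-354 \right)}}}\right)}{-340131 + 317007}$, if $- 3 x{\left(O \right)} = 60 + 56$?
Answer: $- \frac{440773470626939}{28595805411780} \approx -15.414$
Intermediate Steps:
$x{\left(O \right)} = - \frac{116}{3}$ ($x{\left(O \right)} = - \frac{60 + 56}{3} = \left(- \frac{1}{3}\right) 116 = - \frac{116}{3}$)
$\frac{366393 + \left(\frac{-101387 - -38805}{-95885} + \frac{109760}{\left(-49260 - 71112\right) \frac{1}{10964 + x{\left(-354 \right)}}}\right)}{-340131 + 317007} = \frac{366393 + \left(\frac{-101387 - -38805}{-95885} + \frac{109760}{\left(-49260 - 71112\right) \frac{1}{10964 - \frac{116}{3}}}\right)}{-340131 + 317007} = \frac{366393 + \left(\left(-101387 + 38805\right) \left(- \frac{1}{95885}\right) + \frac{109760}{\left(-120372\right) \frac{1}{\frac{32776}{3}}}\right)}{-23124} = \left(366393 + \left(\left(-62582\right) \left(- \frac{1}{95885}\right) + \frac{109760}{\left(-120372\right) \frac{3}{32776}}\right)\right) \left(- \frac{1}{23124}\right) = \left(366393 + \left(\frac{62582}{95885} + \frac{109760}{- \frac{90279}{8194}}\right)\right) \left(- \frac{1}{23124}\right) = \left(366393 + \left(\frac{62582}{95885} + 109760 \left(- \frac{8194}{90279}\right)\right)\right) \left(- \frac{1}{23124}\right) = \left(366393 + \left(\frac{62582}{95885} - \frac{128481920}{12897}\right)\right) \left(- \frac{1}{23124}\right) = \left(366393 - \frac{12318681779146}{1236628845}\right) \left(- \frac{1}{23124}\right) = \frac{440773470626939}{1236628845} \left(- \frac{1}{23124}\right) = - \frac{440773470626939}{28595805411780}$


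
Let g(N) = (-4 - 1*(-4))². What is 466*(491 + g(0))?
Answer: 228806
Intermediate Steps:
g(N) = 0 (g(N) = (-4 + 4)² = 0² = 0)
466*(491 + g(0)) = 466*(491 + 0) = 466*491 = 228806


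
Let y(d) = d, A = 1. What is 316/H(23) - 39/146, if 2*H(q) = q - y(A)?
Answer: 45707/1606 ≈ 28.460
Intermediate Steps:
H(q) = -1/2 + q/2 (H(q) = (q - 1*1)/2 = (q - 1)/2 = (-1 + q)/2 = -1/2 + q/2)
316/H(23) - 39/146 = 316/(-1/2 + (1/2)*23) - 39/146 = 316/(-1/2 + 23/2) - 39*1/146 = 316/11 - 39/146 = 45707/1606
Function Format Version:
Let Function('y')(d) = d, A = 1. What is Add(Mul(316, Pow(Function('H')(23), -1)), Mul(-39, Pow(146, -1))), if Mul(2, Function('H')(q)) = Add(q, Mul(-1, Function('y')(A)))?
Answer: Rational(45707, 1606) ≈ 28.460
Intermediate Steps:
Function('H')(q) = Add(Rational(-1, 2), Mul(Rational(1, 2), q)) (Function('H')(q) = Mul(Rational(1, 2), Add(q, Mul(-1, 1))) = Mul(Rational(1, 2), Add(q, -1)) = Mul(Rational(1, 2), Add(-1, q)) = Add(Rational(-1, 2), Mul(Rational(1, 2), q)))
Add(Mul(316, Pow(Function('H')(23), -1)), Mul(-39, Pow(146, -1))) = Add(Mul(316, Pow(Add(Rational(-1, 2), Mul(Rational(1, 2), 23)), -1)), Mul(-39, Pow(146, -1))) = Add(Mul(316, Pow(Add(Rational(-1, 2), Rational(23, 2)), -1)), Mul(-39, Rational(1, 146))) = Add(Mul(316, Pow(11, -1)), Rational(-39, 146)) = Add(Mul(316, Rational(1, 11)), Rational(-39, 146)) = Add(Rational(316, 11), Rational(-39, 146)) = Rational(45707, 1606)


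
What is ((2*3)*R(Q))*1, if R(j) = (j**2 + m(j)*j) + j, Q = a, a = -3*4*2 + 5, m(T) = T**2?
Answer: -39102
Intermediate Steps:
a = -19 (a = -12*2 + 5 = -24 + 5 = -19)
Q = -19
R(j) = j + j**2 + j**3 (R(j) = (j**2 + j**2*j) + j = (j**2 + j**3) + j = j + j**2 + j**3)
((2*3)*R(Q))*1 = ((2*3)*(-19*(1 - 19 + (-19)**2)))*1 = (6*(-19*(1 - 19 + 361)))*1 = (6*(-19*343))*1 = (6*(-6517))*1 = -39102*1 = -39102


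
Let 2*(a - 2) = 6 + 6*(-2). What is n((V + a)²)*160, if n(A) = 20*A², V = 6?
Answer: 2000000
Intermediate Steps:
a = -1 (a = 2 + (6 + 6*(-2))/2 = 2 + (6 - 12)/2 = 2 + (½)*(-6) = 2 - 3 = -1)
n((V + a)²)*160 = (20*((6 - 1)²)²)*160 = (20*(5²)²)*160 = (20*25²)*160 = (20*625)*160 = 12500*160 = 2000000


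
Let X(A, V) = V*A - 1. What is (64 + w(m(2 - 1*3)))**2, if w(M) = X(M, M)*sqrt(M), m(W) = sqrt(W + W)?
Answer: (64 - 3*2**(1/4)*sqrt(I))**2 ≈ 3773.1 - 310.18*I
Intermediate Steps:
X(A, V) = -1 + A*V (X(A, V) = A*V - 1 = -1 + A*V)
m(W) = sqrt(2)*sqrt(W) (m(W) = sqrt(2*W) = sqrt(2)*sqrt(W))
w(M) = sqrt(M)*(-1 + M**2) (w(M) = (-1 + M*M)*sqrt(M) = (-1 + M**2)*sqrt(M) = sqrt(M)*(-1 + M**2))
(64 + w(m(2 - 1*3)))**2 = (64 + sqrt(sqrt(2)*sqrt(2 - 1*3))*(-1 + (sqrt(2)*sqrt(2 - 1*3))**2))**2 = (64 + sqrt(sqrt(2)*sqrt(2 - 3))*(-1 + (sqrt(2)*sqrt(2 - 3))**2))**2 = (64 + sqrt(sqrt(2)*sqrt(-1))*(-1 + (sqrt(2)*sqrt(-1))**2))**2 = (64 + sqrt(sqrt(2)*I)*(-1 + (sqrt(2)*I)**2))**2 = (64 + sqrt(I*sqrt(2))*(-1 + (I*sqrt(2))**2))**2 = (64 + (2**(1/4)*sqrt(I))*(-1 - 2))**2 = (64 + (2**(1/4)*sqrt(I))*(-3))**2 = (64 - 3*2**(1/4)*sqrt(I))**2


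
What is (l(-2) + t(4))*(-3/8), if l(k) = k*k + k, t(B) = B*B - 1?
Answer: -51/8 ≈ -6.3750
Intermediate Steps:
t(B) = -1 + B**2 (t(B) = B**2 - 1 = -1 + B**2)
l(k) = k + k**2 (l(k) = k**2 + k = k + k**2)
(l(-2) + t(4))*(-3/8) = (-2*(1 - 2) + (-1 + 4**2))*(-3/8) = (-2*(-1) + (-1 + 16))*(-3*1/8) = (2 + 15)*(-3/8) = 17*(-3/8) = -51/8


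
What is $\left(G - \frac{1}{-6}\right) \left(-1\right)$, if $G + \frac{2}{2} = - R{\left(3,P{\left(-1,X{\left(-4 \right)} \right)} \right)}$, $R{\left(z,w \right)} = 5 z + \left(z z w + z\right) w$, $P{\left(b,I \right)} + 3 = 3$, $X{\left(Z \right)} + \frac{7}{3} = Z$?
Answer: $\frac{95}{6} \approx 15.833$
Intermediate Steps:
$X{\left(Z \right)} = - \frac{7}{3} + Z$
$P{\left(b,I \right)} = 0$ ($P{\left(b,I \right)} = -3 + 3 = 0$)
$R{\left(z,w \right)} = 5 z + w \left(z + w z^{2}\right)$ ($R{\left(z,w \right)} = 5 z + \left(z^{2} w + z\right) w = 5 z + \left(w z^{2} + z\right) w = 5 z + \left(z + w z^{2}\right) w = 5 z + w \left(z + w z^{2}\right)$)
$G = -16$ ($G = -1 - 3 \left(5 + 0 + 3 \cdot 0^{2}\right) = -1 - 3 \left(5 + 0 + 3 \cdot 0\right) = -1 - 3 \left(5 + 0 + 0\right) = -1 - 3 \cdot 5 = -1 - 15 = -16$)
$\left(G - \frac{1}{-6}\right) \left(-1\right) = \left(-16 - \frac{1}{-6}\right) \left(-1\right) = \left(-16 - - \frac{1}{6}\right) \left(-1\right) = \left(-16 + \frac{1}{6}\right) \left(-1\right) = \left(- \frac{95}{6}\right) \left(-1\right) = \frac{95}{6}$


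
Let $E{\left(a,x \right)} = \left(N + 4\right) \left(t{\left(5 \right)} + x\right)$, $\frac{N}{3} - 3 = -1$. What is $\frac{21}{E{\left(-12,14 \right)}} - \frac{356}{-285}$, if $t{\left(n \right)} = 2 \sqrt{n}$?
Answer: $\frac{14207}{10032} - \frac{21 \sqrt{5}}{880} \approx 1.3628$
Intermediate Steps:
$N = 6$ ($N = 9 + 3 \left(-1\right) = 9 - 3 = 6$)
$E{\left(a,x \right)} = 10 x + 20 \sqrt{5}$ ($E{\left(a,x \right)} = \left(6 + 4\right) \left(2 \sqrt{5} + x\right) = 10 \left(x + 2 \sqrt{5}\right) = 10 x + 20 \sqrt{5}$)
$\frac{21}{E{\left(-12,14 \right)}} - \frac{356}{-285} = \frac{21}{10 \cdot 14 + 20 \sqrt{5}} - \frac{356}{-285} = \frac{21}{140 + 20 \sqrt{5}} - - \frac{356}{285} = \frac{21}{140 + 20 \sqrt{5}} + \frac{356}{285} = \frac{356}{285} + \frac{21}{140 + 20 \sqrt{5}}$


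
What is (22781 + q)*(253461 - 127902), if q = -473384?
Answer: -56577262077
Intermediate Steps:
(22781 + q)*(253461 - 127902) = (22781 - 473384)*(253461 - 127902) = -450603*125559 = -56577262077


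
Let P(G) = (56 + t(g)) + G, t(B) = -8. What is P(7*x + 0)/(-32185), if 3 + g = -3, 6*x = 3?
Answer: -103/64370 ≈ -0.0016001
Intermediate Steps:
x = ½ (x = (⅙)*3 = ½ ≈ 0.50000)
g = -6 (g = -3 - 3 = -6)
P(G) = 48 + G (P(G) = (56 - 8) + G = 48 + G)
P(7*x + 0)/(-32185) = (48 + (7*(½) + 0))/(-32185) = (48 + (7/2 + 0))*(-1/32185) = (48 + 7/2)*(-1/32185) = (103/2)*(-1/32185) = -103/64370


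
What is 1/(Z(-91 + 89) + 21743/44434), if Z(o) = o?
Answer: -44434/67125 ≈ -0.66196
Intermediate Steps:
1/(Z(-91 + 89) + 21743/44434) = 1/((-91 + 89) + 21743/44434) = 1/(-2 + 21743*(1/44434)) = 1/(-2 + 21743/44434) = 1/(-67125/44434) = -44434/67125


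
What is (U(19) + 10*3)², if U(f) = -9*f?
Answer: 19881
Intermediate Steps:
(U(19) + 10*3)² = (-9*19 + 10*3)² = (-171 + 30)² = (-141)² = 19881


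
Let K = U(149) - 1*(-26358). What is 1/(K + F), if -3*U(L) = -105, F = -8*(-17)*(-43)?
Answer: 1/20545 ≈ 4.8674e-5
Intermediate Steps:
F = -5848 (F = 136*(-43) = -5848)
U(L) = 35 (U(L) = -⅓*(-105) = 35)
K = 26393 (K = 35 - 1*(-26358) = 35 + 26358 = 26393)
1/(K + F) = 1/(26393 - 5848) = 1/20545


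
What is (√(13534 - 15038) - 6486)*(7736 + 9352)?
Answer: -110832768 + 68352*I*√94 ≈ -1.1083e+8 + 6.627e+5*I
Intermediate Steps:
(√(13534 - 15038) - 6486)*(7736 + 9352) = (√(-1504) - 6486)*17088 = (4*I*√94 - 6486)*17088 = (-6486 + 4*I*√94)*17088 = -110832768 + 68352*I*√94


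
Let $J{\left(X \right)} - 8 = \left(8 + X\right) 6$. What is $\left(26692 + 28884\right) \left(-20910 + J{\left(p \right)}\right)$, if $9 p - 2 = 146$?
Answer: $- \frac{3460495216}{3} \approx -1.1535 \cdot 10^{9}$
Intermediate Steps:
$p = \frac{148}{9}$ ($p = \frac{2}{9} + \frac{1}{9} \cdot 146 = \frac{2}{9} + \frac{146}{9} = \frac{148}{9} \approx 16.444$)
$J{\left(X \right)} = 56 + 6 X$ ($J{\left(X \right)} = 8 + \left(8 + X\right) 6 = 8 + \left(48 + 6 X\right) = 56 + 6 X$)
$\left(26692 + 28884\right) \left(-20910 + J{\left(p \right)}\right) = \left(26692 + 28884\right) \left(-20910 + \left(56 + 6 \cdot \frac{148}{9}\right)\right) = 55576 \left(-20910 + \left(56 + \frac{296}{3}\right)\right) = 55576 \left(-20910 + \frac{464}{3}\right) = 55576 \left(- \frac{62266}{3}\right) = - \frac{3460495216}{3}$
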